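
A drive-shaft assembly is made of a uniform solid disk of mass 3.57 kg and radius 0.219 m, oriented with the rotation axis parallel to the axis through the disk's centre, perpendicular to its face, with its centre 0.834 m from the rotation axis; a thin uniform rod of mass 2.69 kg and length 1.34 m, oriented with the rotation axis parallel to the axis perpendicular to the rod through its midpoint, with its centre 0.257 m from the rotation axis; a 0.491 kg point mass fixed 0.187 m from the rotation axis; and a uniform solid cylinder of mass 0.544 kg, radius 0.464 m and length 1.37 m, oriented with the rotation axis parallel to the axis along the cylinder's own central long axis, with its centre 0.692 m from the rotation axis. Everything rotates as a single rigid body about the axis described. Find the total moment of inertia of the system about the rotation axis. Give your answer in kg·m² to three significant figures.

3.49

Solid disk: I_cm = (1/2)MR² = (1/2)(3.57)(0.219)² = 0.08561 kg·m²; centre at d = 0.834 m, so I = I_cm + Md² gives I = 0.08561 + (3.57)(0.834)² = 2.5687 kg·m².
Thin rod: I_cm = (1/12)ML² = (1/12)(2.69)(1.34)² = 0.40251 kg·m²; centre at d = 0.257 m, so I = I_cm + Md² gives I = 0.40251 + (2.69)(0.257)² = 0.58019 kg·m².
Point mass: I_cm = 0; centre at d = 0.187 m, so I = I_cm + Md² gives I = 0 + (0.491)(0.187)² = 0.01717 kg·m².
Solid cylinder: I_cm = (1/2)MR² = (1/2)(0.544)(0.464)² = 0.058561 kg·m²; centre at d = 0.692 m, so I = I_cm + Md² gives I = 0.058561 + (0.544)(0.692)² = 0.31906 kg·m².
Total I = 2.5687 + 0.58019 + 0.01717 + 0.31906 = 3.4852 kg·m².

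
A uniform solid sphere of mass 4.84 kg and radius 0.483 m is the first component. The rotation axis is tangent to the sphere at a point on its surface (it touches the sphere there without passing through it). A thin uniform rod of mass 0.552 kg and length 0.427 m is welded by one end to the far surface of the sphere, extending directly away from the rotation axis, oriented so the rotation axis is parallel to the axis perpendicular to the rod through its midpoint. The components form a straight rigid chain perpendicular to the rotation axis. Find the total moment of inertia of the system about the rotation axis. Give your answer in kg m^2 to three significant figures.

2.36

Solid sphere: I_cm = (2/5)MR² = (2/5)(4.84)(0.483)² = 0.45165 kg m^2; centre at d = 0.483 m, so the parallel axis theorem gives I = 0.45165 + (4.84)(0.483)² = 1.5808 kg m^2.
Thin rod: I_cm = (1/12)ML² = (1/12)(0.552)(0.427)² = 0.0083871 kg m^2; centre at d = 0.483 + 0.483 + 0.2135 = 1.1795 m, so the parallel axis theorem gives I = 0.0083871 + (0.552)(1.1795)² = 0.77634 kg m^2.
Total I = 1.5808 + 0.77634 = 2.3571 kg m^2.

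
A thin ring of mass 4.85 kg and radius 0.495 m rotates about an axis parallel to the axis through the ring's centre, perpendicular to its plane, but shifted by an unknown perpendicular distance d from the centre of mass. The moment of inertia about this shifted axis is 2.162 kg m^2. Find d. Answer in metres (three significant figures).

0.448

About the centre-of-mass axis, I_cm = MR² = (4.85)(0.495)² = 1.1884 kg m^2.
Parallel axis theorem: I = I_cm + Md², so Md² = 2.162 − 1.1884 = 0.97363 kg m^2.
d = √(0.97363 / 4.85) = 0.44805 m.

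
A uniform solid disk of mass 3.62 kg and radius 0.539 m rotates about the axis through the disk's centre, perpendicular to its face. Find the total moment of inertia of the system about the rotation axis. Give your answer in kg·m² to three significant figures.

I_cm = (1/2)MR² = (1/2)(3.62)(0.539)² = 0.52584 kg·m²; axis through the centre, so I = 0.52584 kg·m².

0.526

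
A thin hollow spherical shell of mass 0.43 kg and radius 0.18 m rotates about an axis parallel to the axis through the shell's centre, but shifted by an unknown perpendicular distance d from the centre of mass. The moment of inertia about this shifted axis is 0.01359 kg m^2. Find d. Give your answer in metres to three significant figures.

0.100

About the centre-of-mass axis, I_cm = (2/3)MR² = (2/3)(0.43)(0.18)² = 0.009288 kg m^2.
Parallel axis theorem: I = I_cm + Md², so Md² = 0.01359 − 0.009288 = 0.004302 kg m^2.
d = √(0.004302 / 0.43) = 0.10002 m.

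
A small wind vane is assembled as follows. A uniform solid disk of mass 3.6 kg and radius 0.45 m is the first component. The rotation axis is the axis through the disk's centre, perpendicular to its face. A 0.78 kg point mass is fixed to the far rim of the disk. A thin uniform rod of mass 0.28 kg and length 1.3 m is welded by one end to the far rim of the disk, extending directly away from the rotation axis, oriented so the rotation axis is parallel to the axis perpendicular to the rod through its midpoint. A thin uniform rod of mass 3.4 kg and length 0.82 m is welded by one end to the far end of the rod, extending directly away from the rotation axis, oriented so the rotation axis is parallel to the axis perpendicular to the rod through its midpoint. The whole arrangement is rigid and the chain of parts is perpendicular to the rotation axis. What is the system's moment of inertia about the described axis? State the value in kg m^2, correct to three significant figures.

17.0

Solid disk: I_cm = (1/2)MR² = (1/2)(3.6)(0.45)² = 0.3645 kg m^2; axis through the centre, so I = 0.3645 kg m^2.
Point mass: I_cm = 0; centre at d = 0.45 m, so the parallel axis theorem gives I = 0 + (0.78)(0.45)² = 0.15795 kg m^2.
Thin rod: I_cm = (1/12)ML² = (1/12)(0.28)(1.3)² = 0.039433 kg m^2; centre at d = 0.45 + 0.65 = 1.1 m, so the parallel axis theorem gives I = 0.039433 + (0.28)(1.1)² = 0.37823 kg m^2.
Thin rod: I_cm = (1/12)ML² = (1/12)(3.4)(0.82)² = 0.19051 kg m^2; centre at d = 0.45 + 0.65 + 0.65 + 0.41 = 2.16 m, so the parallel axis theorem gives I = 0.19051 + (3.4)(2.16)² = 16.054 kg m^2.
Total I = 0.3645 + 0.15795 + 0.37823 + 16.054 = 16.954 kg m^2.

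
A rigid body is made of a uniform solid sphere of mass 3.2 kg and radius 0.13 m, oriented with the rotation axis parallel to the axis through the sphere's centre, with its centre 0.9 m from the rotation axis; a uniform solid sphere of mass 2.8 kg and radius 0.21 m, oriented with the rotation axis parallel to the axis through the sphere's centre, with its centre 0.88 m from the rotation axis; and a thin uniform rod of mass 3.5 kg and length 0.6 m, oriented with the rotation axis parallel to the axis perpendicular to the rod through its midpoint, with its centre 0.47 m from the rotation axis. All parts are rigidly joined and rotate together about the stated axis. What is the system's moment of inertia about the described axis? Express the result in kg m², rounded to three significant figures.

Solid sphere: I_cm = (2/5)MR² = (2/5)(3.2)(0.13)² = 0.021632 kg m²; centre at d = 0.9 m, so the parallel axis theorem gives I = 0.021632 + (3.2)(0.9)² = 2.6136 kg m².
Solid sphere: I_cm = (2/5)MR² = (2/5)(2.8)(0.21)² = 0.049392 kg m²; centre at d = 0.88 m, so the parallel axis theorem gives I = 0.049392 + (2.8)(0.88)² = 2.2177 kg m².
Thin rod: I_cm = (1/12)ML² = (1/12)(3.5)(0.6)² = 0.105 kg m²; centre at d = 0.47 m, so the parallel axis theorem gives I = 0.105 + (3.5)(0.47)² = 0.87815 kg m².
Total I = 2.6136 + 2.2177 + 0.87815 = 5.7095 kg m².

5.71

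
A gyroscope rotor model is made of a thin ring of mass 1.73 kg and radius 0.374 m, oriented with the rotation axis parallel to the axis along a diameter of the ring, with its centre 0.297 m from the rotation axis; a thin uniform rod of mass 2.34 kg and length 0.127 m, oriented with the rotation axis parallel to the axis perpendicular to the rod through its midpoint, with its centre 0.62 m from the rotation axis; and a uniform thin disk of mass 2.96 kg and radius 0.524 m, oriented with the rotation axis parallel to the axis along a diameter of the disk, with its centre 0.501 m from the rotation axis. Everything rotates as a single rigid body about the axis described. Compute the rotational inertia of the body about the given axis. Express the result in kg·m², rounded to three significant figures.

Thin ring: I_cm = (1/2)MR² = (1/2)(1.73)(0.374)² = 0.12099 kg·m²; centre at d = 0.297 m, so I = I_cm + Md² gives I = 0.12099 + (1.73)(0.297)² = 0.27359 kg·m².
Thin rod: I_cm = (1/12)ML² = (1/12)(2.34)(0.127)² = 0.0031452 kg·m²; centre at d = 0.62 m, so I = I_cm + Md² gives I = 0.0031452 + (2.34)(0.62)² = 0.90264 kg·m².
Thin disk: I_cm = (1/4)MR² = (1/4)(2.96)(0.524)² = 0.20319 kg·m²; centre at d = 0.501 m, so I = I_cm + Md² gives I = 0.20319 + (2.96)(0.501)² = 0.94615 kg·m².
Total I = 0.27359 + 0.90264 + 0.94615 = 2.1224 kg·m².

2.12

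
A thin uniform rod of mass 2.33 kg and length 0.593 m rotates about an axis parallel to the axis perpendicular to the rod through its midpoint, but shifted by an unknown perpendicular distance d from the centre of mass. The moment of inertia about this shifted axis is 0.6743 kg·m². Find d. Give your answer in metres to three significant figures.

About the centre-of-mass axis, I_cm = (1/12)ML² = (1/12)(2.33)(0.593)² = 0.068279 kg·m².
Parallel axis theorem: I = I_cm + Md², so Md² = 0.6743 − 0.068279 = 0.60602 kg·m².
d = √(0.60602 / 2.33) = 0.51 m.

0.510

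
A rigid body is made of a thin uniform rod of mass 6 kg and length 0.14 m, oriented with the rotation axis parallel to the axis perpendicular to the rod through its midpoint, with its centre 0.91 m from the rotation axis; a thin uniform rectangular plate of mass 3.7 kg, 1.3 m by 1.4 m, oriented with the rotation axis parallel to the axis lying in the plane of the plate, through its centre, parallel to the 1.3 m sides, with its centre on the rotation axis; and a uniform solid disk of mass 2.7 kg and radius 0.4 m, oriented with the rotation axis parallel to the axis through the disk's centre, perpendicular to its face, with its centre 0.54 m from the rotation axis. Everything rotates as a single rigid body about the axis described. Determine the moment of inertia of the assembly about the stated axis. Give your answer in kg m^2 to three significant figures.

6.59

Thin rod: I_cm = (1/12)ML² = (1/12)(6)(0.14)² = 0.0098 kg m^2; centre at d = 0.91 m, so I = I_cm + Md² gives I = 0.0098 + (6)(0.91)² = 4.9784 kg m^2.
Rectangular plate: I_cm = (1/12)Mb² = (1/12)(3.7)(1.4)² = 0.60433 kg m^2; axis through the centre, so I = 0.60433 kg m^2.
Solid disk: I_cm = (1/2)MR² = (1/2)(2.7)(0.4)² = 0.216 kg m^2; centre at d = 0.54 m, so I = I_cm + Md² gives I = 0.216 + (2.7)(0.54)² = 1.0033 kg m^2.
Total I = 4.9784 + 0.60433 + 1.0033 = 6.5861 kg m^2.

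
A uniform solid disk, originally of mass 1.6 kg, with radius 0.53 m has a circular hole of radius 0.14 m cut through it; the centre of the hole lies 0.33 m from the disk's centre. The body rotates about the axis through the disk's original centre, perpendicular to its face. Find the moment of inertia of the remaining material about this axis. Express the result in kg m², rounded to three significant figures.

0.211

Unpierced body about its centre: I₀ = (1/2)MR² = (1/2)(1.6)(0.53)² = 0.22472 kg m².
The removed disk has mass m = M·(r/R)² = (1.6)(0.14/0.53)² = 0.11164 kg (same uniform areal density).
Its moment of inertia about the rotation axis (parallel-axis theorem): I_hole = (1/2)mr² + md² = (1/2)(0.11164)(0.14)² + (0.11164)(0.33)² = 0.013252 kg m².
Treating the hole as negative mass, I = I₀ − I_hole = 0.22472 − 0.013252 = 0.21147 kg m².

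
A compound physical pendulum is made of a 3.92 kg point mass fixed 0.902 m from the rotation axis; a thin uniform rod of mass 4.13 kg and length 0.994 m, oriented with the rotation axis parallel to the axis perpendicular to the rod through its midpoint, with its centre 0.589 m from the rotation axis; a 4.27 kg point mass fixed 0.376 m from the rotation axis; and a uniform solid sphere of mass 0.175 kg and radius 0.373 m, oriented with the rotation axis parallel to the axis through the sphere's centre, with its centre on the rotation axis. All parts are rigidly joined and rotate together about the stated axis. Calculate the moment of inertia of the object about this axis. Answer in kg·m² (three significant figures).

5.58

Point mass: I_cm = 0; centre at d = 0.902 m, so I = I_cm + Md² gives I = 0 + (3.92)(0.902)² = 3.1893 kg·m².
Thin rod: I_cm = (1/12)ML² = (1/12)(4.13)(0.994)² = 0.34005 kg·m²; centre at d = 0.589 m, so I = I_cm + Md² gives I = 0.34005 + (4.13)(0.589)² = 1.7728 kg·m².
Point mass: I_cm = 0; centre at d = 0.376 m, so I = I_cm + Md² gives I = 0 + (4.27)(0.376)² = 0.60368 kg·m².
Solid sphere: I_cm = (2/5)MR² = (2/5)(0.175)(0.373)² = 0.009739 kg·m²; axis through the centre, so I = 0.009739 kg·m².
Total I = 3.1893 + 1.7728 + 0.60368 + 0.009739 = 5.5756 kg·m².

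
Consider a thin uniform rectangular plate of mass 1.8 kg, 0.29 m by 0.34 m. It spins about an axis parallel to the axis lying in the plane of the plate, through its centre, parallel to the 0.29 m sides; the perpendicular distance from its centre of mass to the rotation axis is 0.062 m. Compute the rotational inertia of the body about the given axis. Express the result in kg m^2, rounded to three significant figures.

0.0243

I_cm = (1/12)Mb² = (1/12)(1.8)(0.34)² = 0.01734 kg m^2; centre at d = 0.062 m, so the parallel axis theorem gives I = 0.01734 + (1.8)(0.062)² = 0.024259 kg m^2.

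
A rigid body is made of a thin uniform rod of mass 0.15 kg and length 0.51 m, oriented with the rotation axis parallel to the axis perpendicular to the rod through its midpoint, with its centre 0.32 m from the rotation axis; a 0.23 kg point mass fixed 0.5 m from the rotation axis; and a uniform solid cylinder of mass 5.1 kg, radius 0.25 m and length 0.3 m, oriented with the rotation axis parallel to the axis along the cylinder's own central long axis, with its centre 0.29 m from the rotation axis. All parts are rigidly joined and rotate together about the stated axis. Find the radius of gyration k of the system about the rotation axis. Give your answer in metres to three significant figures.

0.348

Thin rod: I_cm = (1/12)ML² = (1/12)(0.15)(0.51)² = 0.0032512 kg m^2; centre at d = 0.32 m, so I = I_cm + Md² gives I = 0.0032512 + (0.15)(0.32)² = 0.018611 kg m^2.
Point mass: I_cm = 0; centre at d = 0.5 m, so I = I_cm + Md² gives I = 0 + (0.23)(0.5)² = 0.0575 kg m^2.
Solid cylinder: I_cm = (1/2)MR² = (1/2)(5.1)(0.25)² = 0.15937 kg m^2; centre at d = 0.29 m, so I = I_cm + Md² gives I = 0.15937 + (5.1)(0.29)² = 0.58828 kg m^2.
Total I = 0.6644 kg m^2; total mass M = 5.48 kg.
k = √(I/M) = √(0.6644/5.48) = 0.3482 m.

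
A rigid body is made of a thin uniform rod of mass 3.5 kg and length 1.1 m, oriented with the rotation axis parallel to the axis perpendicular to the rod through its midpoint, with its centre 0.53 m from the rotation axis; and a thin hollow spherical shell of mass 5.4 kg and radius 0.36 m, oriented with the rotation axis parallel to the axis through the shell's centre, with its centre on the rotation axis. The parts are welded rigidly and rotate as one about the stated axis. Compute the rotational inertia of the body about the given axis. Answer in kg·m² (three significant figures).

1.80

Thin rod: I_cm = (1/12)ML² = (1/12)(3.5)(1.1)² = 0.35292 kg·m²; centre at d = 0.53 m, so I = I_cm + Md² gives I = 0.35292 + (3.5)(0.53)² = 1.3361 kg·m².
Spherical shell: I_cm = (2/3)MR² = (2/3)(5.4)(0.36)² = 0.46656 kg·m²; axis through the centre, so I = 0.46656 kg·m².
Total I = 1.3361 + 0.46656 = 1.8026 kg·m².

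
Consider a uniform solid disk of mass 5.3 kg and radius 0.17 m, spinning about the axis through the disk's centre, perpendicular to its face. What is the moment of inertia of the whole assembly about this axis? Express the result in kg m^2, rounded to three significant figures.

0.0766

I_cm = (1/2)MR² = (1/2)(5.3)(0.17)² = 0.076585 kg m^2; axis through the centre, so I = 0.076585 kg m^2.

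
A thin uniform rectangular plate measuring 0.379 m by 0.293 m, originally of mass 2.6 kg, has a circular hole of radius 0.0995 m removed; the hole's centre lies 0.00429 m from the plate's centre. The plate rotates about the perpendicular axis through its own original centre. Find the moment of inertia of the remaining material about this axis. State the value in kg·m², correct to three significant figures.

Unpierced body about its centre: I₀ = (1/12)M(a²+b²) = (1/12)(2.6)[(0.379)² + (0.293)²] = 0.049723 kg·m².
The removed disk has mass m = M·πr²/(ab) = (2.6)·π(0.0995)²/(0.379·0.293) = 0.72822 kg (same uniform areal density).
Its moment of inertia about the rotation axis (parallel-axis theorem): I_hole = (1/2)mr² + md² = (1/2)(0.72822)(0.0995)² + (0.72822)(0.00429)² = 0.0036182 kg·m².
Treating the hole as negative mass, I = I₀ − I_hole = 0.049723 − 0.0036182 = 0.046105 kg·m².

0.0461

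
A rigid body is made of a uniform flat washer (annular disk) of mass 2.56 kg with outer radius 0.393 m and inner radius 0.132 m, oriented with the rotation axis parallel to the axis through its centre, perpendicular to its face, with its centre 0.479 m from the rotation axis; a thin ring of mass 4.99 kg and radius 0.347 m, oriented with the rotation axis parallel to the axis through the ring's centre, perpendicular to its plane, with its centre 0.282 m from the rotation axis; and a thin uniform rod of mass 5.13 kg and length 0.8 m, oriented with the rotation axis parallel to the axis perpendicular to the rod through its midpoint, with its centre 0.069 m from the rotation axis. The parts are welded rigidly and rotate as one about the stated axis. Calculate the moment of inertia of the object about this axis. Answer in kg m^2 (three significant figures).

2.10

Annular disk: I_cm = (1/2)M(R²+r²) = (1/2)(2.56)[(0.393)² + (0.132)²] = 0.22 kg m^2; centre at d = 0.479 m, so the parallel axis theorem gives I = 0.22 + (2.56)(0.479)² = 0.80737 kg m^2.
Thin ring: I_cm = MR² = (4.99)(0.347)² = 0.60084 kg m^2; centre at d = 0.282 m, so the parallel axis theorem gives I = 0.60084 + (4.99)(0.282)² = 0.99767 kg m^2.
Thin rod: I_cm = (1/12)ML² = (1/12)(5.13)(0.8)² = 0.2736 kg m^2; centre at d = 0.069 m, so the parallel axis theorem gives I = 0.2736 + (5.13)(0.069)² = 0.29802 kg m^2.
Total I = 0.80737 + 0.99767 + 0.29802 = 2.1031 kg m^2.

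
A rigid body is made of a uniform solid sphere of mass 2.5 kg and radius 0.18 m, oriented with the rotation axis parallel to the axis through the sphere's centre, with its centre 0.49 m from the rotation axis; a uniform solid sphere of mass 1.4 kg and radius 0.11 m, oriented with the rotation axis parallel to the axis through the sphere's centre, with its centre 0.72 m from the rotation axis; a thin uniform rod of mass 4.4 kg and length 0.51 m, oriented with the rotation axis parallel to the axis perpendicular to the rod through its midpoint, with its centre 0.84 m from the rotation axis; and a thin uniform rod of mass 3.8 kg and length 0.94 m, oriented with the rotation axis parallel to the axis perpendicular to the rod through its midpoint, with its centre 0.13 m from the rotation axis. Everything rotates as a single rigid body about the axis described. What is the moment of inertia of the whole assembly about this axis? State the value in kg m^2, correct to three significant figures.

4.91

Solid sphere: I_cm = (2/5)MR² = (2/5)(2.5)(0.18)² = 0.0324 kg m^2; centre at d = 0.49 m, so I = I_cm + Md² gives I = 0.0324 + (2.5)(0.49)² = 0.63265 kg m^2.
Solid sphere: I_cm = (2/5)MR² = (2/5)(1.4)(0.11)² = 0.006776 kg m^2; centre at d = 0.72 m, so I = I_cm + Md² gives I = 0.006776 + (1.4)(0.72)² = 0.73254 kg m^2.
Thin rod: I_cm = (1/12)ML² = (1/12)(4.4)(0.51)² = 0.09537 kg m^2; centre at d = 0.84 m, so I = I_cm + Md² gives I = 0.09537 + (4.4)(0.84)² = 3.2 kg m^2.
Thin rod: I_cm = (1/12)ML² = (1/12)(3.8)(0.94)² = 0.27981 kg m^2; centre at d = 0.13 m, so I = I_cm + Md² gives I = 0.27981 + (3.8)(0.13)² = 0.34403 kg m^2.
Total I = 0.63265 + 0.73254 + 3.2 + 0.34403 = 4.9092 kg m^2.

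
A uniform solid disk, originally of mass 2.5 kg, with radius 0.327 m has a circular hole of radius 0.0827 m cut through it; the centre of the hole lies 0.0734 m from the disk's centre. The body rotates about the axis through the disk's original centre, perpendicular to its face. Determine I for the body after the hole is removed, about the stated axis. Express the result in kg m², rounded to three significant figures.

0.132

Unpierced body about its centre: I₀ = (1/2)MR² = (1/2)(2.5)(0.327)² = 0.13366 kg m².
The removed disk has mass m = M·(r/R)² = (2.5)(0.0827/0.327)² = 0.1599 kg (same uniform areal density).
Its moment of inertia about the rotation axis (parallel-axis theorem): I_hole = (1/2)mr² + md² = (1/2)(0.1599)(0.0827)² + (0.1599)(0.0734)² = 0.0014083 kg m².
Treating the hole as negative mass, I = I₀ − I_hole = 0.13366 − 0.0014083 = 0.13225 kg m².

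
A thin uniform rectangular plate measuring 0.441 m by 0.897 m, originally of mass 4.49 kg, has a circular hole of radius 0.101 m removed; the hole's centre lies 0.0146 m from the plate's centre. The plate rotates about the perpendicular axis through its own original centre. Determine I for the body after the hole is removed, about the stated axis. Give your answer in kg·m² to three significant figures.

0.372

Unpierced body about its centre: I₀ = (1/12)M(a²+b²) = (1/12)(4.49)[(0.441)² + (0.897)²] = 0.37383 kg·m².
The removed disk has mass m = M·πr²/(ab) = (4.49)·π(0.101)²/(0.441·0.897) = 0.36375 kg (same uniform areal density).
Its moment of inertia about the rotation axis (parallel-axis theorem): I_hole = (1/2)mr² + md² = (1/2)(0.36375)(0.101)² + (0.36375)(0.0146)² = 0.0019329 kg·m².
Treating the hole as negative mass, I = I₀ − I_hole = 0.37383 − 0.0019329 = 0.37189 kg·m².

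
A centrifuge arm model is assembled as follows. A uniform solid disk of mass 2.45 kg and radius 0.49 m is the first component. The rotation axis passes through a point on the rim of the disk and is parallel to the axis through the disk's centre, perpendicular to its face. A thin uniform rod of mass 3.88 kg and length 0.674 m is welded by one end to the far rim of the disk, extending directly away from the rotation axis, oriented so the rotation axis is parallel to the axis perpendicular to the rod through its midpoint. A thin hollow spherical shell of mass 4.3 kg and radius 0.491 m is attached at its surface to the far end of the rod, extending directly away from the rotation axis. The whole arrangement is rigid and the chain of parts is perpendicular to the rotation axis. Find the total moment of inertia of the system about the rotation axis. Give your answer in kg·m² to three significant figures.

28.2

Solid disk: I_cm = (1/2)MR² = (1/2)(2.45)(0.49)² = 0.29412 kg·m²; centre at d = 0.49 m, so the parallel axis theorem gives I = 0.29412 + (2.45)(0.49)² = 0.88237 kg·m².
Thin rod: I_cm = (1/12)ML² = (1/12)(3.88)(0.674)² = 0.14688 kg·m²; centre at d = 0.49 + 0.49 + 0.337 = 1.317 m, so the parallel axis theorem gives I = 0.14688 + (3.88)(1.317)² = 6.8767 kg·m².
Spherical shell: I_cm = (2/3)MR² = (2/3)(4.3)(0.491)² = 0.6911 kg·m²; centre at d = 0.49 + 0.49 + 0.337 + 0.337 + 0.491 = 2.145 m, so the parallel axis theorem gives I = 0.6911 + (4.3)(2.145)² = 20.476 kg·m².
Total I = 0.88237 + 6.8767 + 20.476 = 28.235 kg·m².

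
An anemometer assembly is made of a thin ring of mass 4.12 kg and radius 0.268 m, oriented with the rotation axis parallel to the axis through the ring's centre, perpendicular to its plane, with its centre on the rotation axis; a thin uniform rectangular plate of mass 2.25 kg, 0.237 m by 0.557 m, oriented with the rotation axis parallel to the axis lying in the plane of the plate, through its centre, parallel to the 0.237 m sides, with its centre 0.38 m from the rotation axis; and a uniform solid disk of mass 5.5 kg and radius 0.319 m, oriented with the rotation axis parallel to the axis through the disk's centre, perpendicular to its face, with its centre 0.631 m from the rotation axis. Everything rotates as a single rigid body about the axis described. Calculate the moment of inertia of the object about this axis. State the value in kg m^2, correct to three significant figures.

3.15

Thin ring: I_cm = MR² = (4.12)(0.268)² = 0.29591 kg m^2; axis through the centre, so I = 0.29591 kg m^2.
Rectangular plate: I_cm = (1/12)Mb² = (1/12)(2.25)(0.557)² = 0.058172 kg m^2; centre at d = 0.38 m, so the parallel axis theorem gives I = 0.058172 + (2.25)(0.38)² = 0.38307 kg m^2.
Solid disk: I_cm = (1/2)MR² = (1/2)(5.5)(0.319)² = 0.27984 kg m^2; centre at d = 0.631 m, so the parallel axis theorem gives I = 0.27984 + (5.5)(0.631)² = 2.4697 kg m^2.
Total I = 0.29591 + 0.38307 + 2.4697 = 3.1487 kg m^2.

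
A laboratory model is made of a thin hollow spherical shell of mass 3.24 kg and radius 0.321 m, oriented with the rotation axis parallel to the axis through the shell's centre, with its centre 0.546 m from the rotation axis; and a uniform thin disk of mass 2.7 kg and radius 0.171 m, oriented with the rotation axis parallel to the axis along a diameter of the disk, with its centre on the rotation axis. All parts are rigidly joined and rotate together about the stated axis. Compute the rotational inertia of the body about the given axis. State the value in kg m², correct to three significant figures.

1.21

Spherical shell: I_cm = (2/3)MR² = (2/3)(3.24)(0.321)² = 0.22257 kg m²; centre at d = 0.546 m, so I = I_cm + Md² gives I = 0.22257 + (3.24)(0.546)² = 1.1885 kg m².
Thin disk: I_cm = (1/4)MR² = (1/4)(2.7)(0.171)² = 0.019738 kg m²; axis through the centre, so I = 0.019738 kg m².
Total I = 1.1885 + 0.019738 = 1.2082 kg m².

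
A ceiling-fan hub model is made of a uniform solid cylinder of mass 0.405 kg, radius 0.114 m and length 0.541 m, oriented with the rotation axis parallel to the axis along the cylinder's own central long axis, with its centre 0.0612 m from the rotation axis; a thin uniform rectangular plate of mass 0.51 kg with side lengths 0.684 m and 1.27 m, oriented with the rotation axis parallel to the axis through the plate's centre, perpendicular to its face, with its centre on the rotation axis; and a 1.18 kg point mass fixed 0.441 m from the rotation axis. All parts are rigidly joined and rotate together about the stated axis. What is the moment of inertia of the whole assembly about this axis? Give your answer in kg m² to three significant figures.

0.322

Solid cylinder: I_cm = (1/2)MR² = (1/2)(0.405)(0.114)² = 0.0026317 kg m²; centre at d = 0.0612 m, so the parallel axis theorem gives I = 0.0026317 + (0.405)(0.0612)² = 0.0041486 kg m².
Rectangular plate: I_cm = (1/12)M(a²+b²) = (1/12)(0.51)[(0.684)² + (1.27)²] = 0.088432 kg m²; axis through the centre, so I = 0.088432 kg m².
Point mass: I_cm = 0; centre at d = 0.441 m, so the parallel axis theorem gives I = 0 + (1.18)(0.441)² = 0.22949 kg m².
Total I = 0.0041486 + 0.088432 + 0.22949 = 0.32207 kg m².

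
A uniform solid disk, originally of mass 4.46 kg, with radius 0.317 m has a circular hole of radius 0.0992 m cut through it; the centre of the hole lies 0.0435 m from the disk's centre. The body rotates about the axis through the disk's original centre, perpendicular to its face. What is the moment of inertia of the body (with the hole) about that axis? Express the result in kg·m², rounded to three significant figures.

Unpierced body about its centre: I₀ = (1/2)MR² = (1/2)(4.46)(0.317)² = 0.22409 kg·m².
The removed disk has mass m = M·(r/R)² = (4.46)(0.0992/0.317)² = 0.43676 kg (same uniform areal density).
Its moment of inertia about the rotation axis (parallel-axis theorem): I_hole = (1/2)mr² + md² = (1/2)(0.43676)(0.0992)² + (0.43676)(0.0435)² = 0.0029754 kg·m².
Treating the hole as negative mass, I = I₀ − I_hole = 0.22409 − 0.0029754 = 0.22112 kg·m².

0.221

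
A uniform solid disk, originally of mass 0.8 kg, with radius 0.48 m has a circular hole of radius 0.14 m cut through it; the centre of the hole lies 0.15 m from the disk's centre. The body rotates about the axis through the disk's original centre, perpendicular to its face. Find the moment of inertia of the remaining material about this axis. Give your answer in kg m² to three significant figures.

0.0900

Unpierced body about its centre: I₀ = (1/2)MR² = (1/2)(0.8)(0.48)² = 0.09216 kg m².
The removed disk has mass m = M·(r/R)² = (0.8)(0.14/0.48)² = 0.068056 kg (same uniform areal density).
Its moment of inertia about the rotation axis (parallel-axis theorem): I_hole = (1/2)mr² + md² = (1/2)(0.068056)(0.14)² + (0.068056)(0.15)² = 0.0021982 kg m².
Treating the hole as negative mass, I = I₀ − I_hole = 0.09216 − 0.0021982 = 0.089962 kg m².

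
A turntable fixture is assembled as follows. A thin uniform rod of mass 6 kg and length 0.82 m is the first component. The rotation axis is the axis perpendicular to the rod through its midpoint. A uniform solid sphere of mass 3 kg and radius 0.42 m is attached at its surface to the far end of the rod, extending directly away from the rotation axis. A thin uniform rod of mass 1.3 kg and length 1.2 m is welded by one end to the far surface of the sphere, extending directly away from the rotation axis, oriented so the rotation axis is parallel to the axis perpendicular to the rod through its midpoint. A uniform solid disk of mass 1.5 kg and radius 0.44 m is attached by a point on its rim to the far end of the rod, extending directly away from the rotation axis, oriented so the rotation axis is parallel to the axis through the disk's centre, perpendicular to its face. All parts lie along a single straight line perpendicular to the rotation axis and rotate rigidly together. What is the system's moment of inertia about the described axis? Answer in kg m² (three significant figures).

19.9

Thin rod: I_cm = (1/12)ML² = (1/12)(6)(0.82)² = 0.3362 kg m²; axis through the centre, so I = 0.3362 kg m².
Solid sphere: I_cm = (2/5)MR² = (2/5)(3)(0.42)² = 0.21168 kg m²; centre at d = 0.41 + 0.42 = 0.83 m, so the parallel axis theorem gives I = 0.21168 + (3)(0.83)² = 2.2784 kg m².
Thin rod: I_cm = (1/12)ML² = (1/12)(1.3)(1.2)² = 0.156 kg m²; centre at d = 0.41 + 0.42 + 0.42 + 0.6 = 1.85 m, so the parallel axis theorem gives I = 0.156 + (1.3)(1.85)² = 4.6052 kg m².
Solid disk: I_cm = (1/2)MR² = (1/2)(1.5)(0.44)² = 0.1452 kg m²; centre at d = 0.41 + 0.42 + 0.42 + 0.6 + 0.6 + 0.44 = 2.89 m, so the parallel axis theorem gives I = 0.1452 + (1.5)(2.89)² = 12.673 kg m².
Total I = 0.3362 + 2.2784 + 4.6052 + 12.673 = 19.893 kg m².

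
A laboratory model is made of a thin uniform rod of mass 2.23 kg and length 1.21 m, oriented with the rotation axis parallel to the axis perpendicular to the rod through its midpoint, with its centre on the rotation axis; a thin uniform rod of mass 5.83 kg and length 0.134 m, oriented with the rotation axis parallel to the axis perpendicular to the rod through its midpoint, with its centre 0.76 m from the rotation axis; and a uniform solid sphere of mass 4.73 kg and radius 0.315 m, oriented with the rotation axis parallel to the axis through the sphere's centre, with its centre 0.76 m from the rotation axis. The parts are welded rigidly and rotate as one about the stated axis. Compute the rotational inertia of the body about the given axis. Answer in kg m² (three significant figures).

Thin rod: I_cm = (1/12)ML² = (1/12)(2.23)(1.21)² = 0.27208 kg m²; axis through the centre, so I = 0.27208 kg m².
Thin rod: I_cm = (1/12)ML² = (1/12)(5.83)(0.134)² = 0.0087236 kg m²; centre at d = 0.76 m, so I = I_cm + Md² gives I = 0.0087236 + (5.83)(0.76)² = 3.3761 kg m².
Solid sphere: I_cm = (2/5)MR² = (2/5)(4.73)(0.315)² = 0.18773 kg m²; centre at d = 0.76 m, so I = I_cm + Md² gives I = 0.18773 + (4.73)(0.76)² = 2.9198 kg m².
Total I = 0.27208 + 3.3761 + 2.9198 = 6.568 kg m².

6.57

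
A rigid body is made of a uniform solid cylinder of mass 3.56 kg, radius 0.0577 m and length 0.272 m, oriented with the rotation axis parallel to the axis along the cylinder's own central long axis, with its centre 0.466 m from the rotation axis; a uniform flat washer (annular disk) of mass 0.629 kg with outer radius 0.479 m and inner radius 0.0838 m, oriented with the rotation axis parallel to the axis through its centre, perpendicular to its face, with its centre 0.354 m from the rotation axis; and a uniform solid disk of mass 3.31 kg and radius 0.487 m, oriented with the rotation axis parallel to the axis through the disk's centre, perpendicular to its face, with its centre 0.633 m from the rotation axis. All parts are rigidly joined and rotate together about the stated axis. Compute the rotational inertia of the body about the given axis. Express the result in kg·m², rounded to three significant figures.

2.65

Solid cylinder: I_cm = (1/2)MR² = (1/2)(3.56)(0.0577)² = 0.0059261 kg·m²; centre at d = 0.466 m, so I = I_cm + Md² gives I = 0.0059261 + (3.56)(0.466)² = 0.779 kg·m².
Annular disk: I_cm = (1/2)M(R²+r²) = (1/2)(0.629)[(0.479)² + (0.0838)²] = 0.074368 kg·m²; centre at d = 0.354 m, so I = I_cm + Md² gives I = 0.074368 + (0.629)(0.354)² = 0.15319 kg·m².
Solid disk: I_cm = (1/2)MR² = (1/2)(3.31)(0.487)² = 0.39251 kg·m²; centre at d = 0.633 m, so I = I_cm + Md² gives I = 0.39251 + (3.31)(0.633)² = 1.7188 kg·m².
Total I = 0.779 + 0.15319 + 1.7188 = 2.651 kg·m².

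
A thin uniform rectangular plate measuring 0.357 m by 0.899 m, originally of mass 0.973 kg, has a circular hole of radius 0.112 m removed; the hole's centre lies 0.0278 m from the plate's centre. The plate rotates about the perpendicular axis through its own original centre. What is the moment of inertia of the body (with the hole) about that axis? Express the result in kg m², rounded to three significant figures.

0.0750

Unpierced body about its centre: I₀ = (1/12)M(a²+b²) = (1/12)(0.973)[(0.357)² + (0.899)²] = 0.075866 kg m².
The removed disk has mass m = M·πr²/(ab) = (0.973)·π(0.112)²/(0.357·0.899) = 0.11947 kg (same uniform areal density).
Its moment of inertia about the rotation axis (parallel-axis theorem): I_hole = (1/2)mr² + md² = (1/2)(0.11947)(0.112)² + (0.11947)(0.0278)² = 0.00084167 kg m².
Treating the hole as negative mass, I = I₀ − I_hole = 0.075866 − 0.00084167 = 0.075024 kg m².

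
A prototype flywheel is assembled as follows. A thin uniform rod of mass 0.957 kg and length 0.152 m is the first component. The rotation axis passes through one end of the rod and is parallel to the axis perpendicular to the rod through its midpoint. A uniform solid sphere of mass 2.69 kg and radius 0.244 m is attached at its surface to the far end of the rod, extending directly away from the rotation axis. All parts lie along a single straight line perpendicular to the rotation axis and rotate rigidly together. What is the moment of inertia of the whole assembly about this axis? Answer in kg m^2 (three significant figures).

0.493

Thin rod: I_cm = (1/12)ML² = (1/12)(0.957)(0.152)² = 0.0018425 kg m^2; centre at d = 0.076 m, so the parallel axis theorem gives I = 0.0018425 + (0.957)(0.076)² = 0.0073702 kg m^2.
Solid sphere: I_cm = (2/5)MR² = (2/5)(2.69)(0.244)² = 0.064061 kg m^2; centre at d = 0.076 + 0.076 + 0.244 = 0.396 m, so the parallel axis theorem gives I = 0.064061 + (2.69)(0.396)² = 0.4859 kg m^2.
Total I = 0.0073702 + 0.4859 = 0.49327 kg m^2.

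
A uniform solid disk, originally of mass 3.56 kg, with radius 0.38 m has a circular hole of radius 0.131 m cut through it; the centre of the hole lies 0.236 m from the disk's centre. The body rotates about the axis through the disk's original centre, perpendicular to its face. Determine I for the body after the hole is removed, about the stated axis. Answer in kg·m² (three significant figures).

0.230

Unpierced body about its centre: I₀ = (1/2)MR² = (1/2)(3.56)(0.38)² = 0.25703 kg·m².
The removed disk has mass m = M·(r/R)² = (3.56)(0.131/0.38)² = 0.42308 kg (same uniform areal density).
Its moment of inertia about the rotation axis (parallel-axis theorem): I_hole = (1/2)mr² + md² = (1/2)(0.42308)(0.131)² + (0.42308)(0.236)² = 0.027194 kg·m².
Treating the hole as negative mass, I = I₀ − I_hole = 0.25703 − 0.027194 = 0.22984 kg·m².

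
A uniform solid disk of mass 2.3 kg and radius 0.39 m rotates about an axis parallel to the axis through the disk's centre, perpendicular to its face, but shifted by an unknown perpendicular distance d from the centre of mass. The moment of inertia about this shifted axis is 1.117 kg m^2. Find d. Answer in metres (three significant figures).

About the centre-of-mass axis, I_cm = (1/2)MR² = (1/2)(2.3)(0.39)² = 0.17492 kg m^2.
Parallel axis theorem: I = I_cm + Md², so Md² = 1.117 − 0.17492 = 0.94208 kg m^2.
d = √(0.94208 / 2.3) = 0.64 m.

0.640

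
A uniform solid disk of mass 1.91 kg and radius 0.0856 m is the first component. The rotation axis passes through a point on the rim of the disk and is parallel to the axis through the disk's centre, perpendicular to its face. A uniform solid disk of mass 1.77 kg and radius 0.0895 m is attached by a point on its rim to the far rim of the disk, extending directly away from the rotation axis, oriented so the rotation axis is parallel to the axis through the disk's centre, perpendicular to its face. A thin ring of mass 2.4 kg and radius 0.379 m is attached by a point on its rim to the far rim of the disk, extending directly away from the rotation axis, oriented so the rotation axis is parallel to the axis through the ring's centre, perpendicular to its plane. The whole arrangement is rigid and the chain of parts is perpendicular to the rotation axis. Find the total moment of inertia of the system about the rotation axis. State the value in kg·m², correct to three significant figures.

Solid disk: I_cm = (1/2)MR² = (1/2)(1.91)(0.0856)² = 0.0069976 kg·m²; centre at d = 0.0856 m, so the parallel axis theorem gives I = 0.0069976 + (1.91)(0.0856)² = 0.020993 kg·m².
Solid disk: I_cm = (1/2)MR² = (1/2)(1.77)(0.0895)² = 0.0070891 kg·m²; centre at d = 0.0856 + 0.0856 + 0.0895 = 0.2607 m, so the parallel axis theorem gives I = 0.0070891 + (1.77)(0.2607)² = 0.12739 kg·m².
Thin ring: I_cm = MR² = (2.4)(0.379)² = 0.34474 kg·m²; centre at d = 0.0856 + 0.0856 + 0.0895 + 0.0895 + 0.379 = 0.7292 m, so the parallel axis theorem gives I = 0.34474 + (2.4)(0.7292)² = 1.6209 kg·m².
Total I = 0.020993 + 0.12739 + 1.6209 = 1.7693 kg·m².

1.77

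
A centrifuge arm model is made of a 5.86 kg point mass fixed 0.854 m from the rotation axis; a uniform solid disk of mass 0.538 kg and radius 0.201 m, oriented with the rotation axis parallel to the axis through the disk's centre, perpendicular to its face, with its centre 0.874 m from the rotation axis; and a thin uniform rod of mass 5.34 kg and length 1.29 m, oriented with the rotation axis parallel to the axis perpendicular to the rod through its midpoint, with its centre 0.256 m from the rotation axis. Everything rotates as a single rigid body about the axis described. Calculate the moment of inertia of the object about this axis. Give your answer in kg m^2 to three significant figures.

5.79

Point mass: I_cm = 0; centre at d = 0.854 m, so I = I_cm + Md² gives I = 0 + (5.86)(0.854)² = 4.2738 kg m^2.
Solid disk: I_cm = (1/2)MR² = (1/2)(0.538)(0.201)² = 0.010868 kg m^2; centre at d = 0.874 m, so I = I_cm + Md² gives I = 0.010868 + (0.538)(0.874)² = 0.42183 kg m^2.
Thin rod: I_cm = (1/12)ML² = (1/12)(5.34)(1.29)² = 0.74052 kg m^2; centre at d = 0.256 m, so I = I_cm + Md² gives I = 0.74052 + (5.34)(0.256)² = 1.0905 kg m^2.
Total I = 4.2738 + 0.42183 + 1.0905 = 5.7861 kg m^2.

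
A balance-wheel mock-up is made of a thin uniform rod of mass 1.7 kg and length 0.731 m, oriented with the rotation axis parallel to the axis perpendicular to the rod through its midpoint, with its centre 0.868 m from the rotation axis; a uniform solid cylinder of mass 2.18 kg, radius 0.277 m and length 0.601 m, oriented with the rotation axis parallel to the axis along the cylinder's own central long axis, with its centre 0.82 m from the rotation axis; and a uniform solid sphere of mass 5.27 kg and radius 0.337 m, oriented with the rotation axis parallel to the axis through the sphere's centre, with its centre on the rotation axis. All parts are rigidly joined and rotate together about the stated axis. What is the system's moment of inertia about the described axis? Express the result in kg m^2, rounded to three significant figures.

3.15

Thin rod: I_cm = (1/12)ML² = (1/12)(1.7)(0.731)² = 0.075701 kg m^2; centre at d = 0.868 m, so the parallel axis theorem gives I = 0.075701 + (1.7)(0.868)² = 1.3565 kg m^2.
Solid cylinder: I_cm = (1/2)MR² = (1/2)(2.18)(0.277)² = 0.083635 kg m^2; centre at d = 0.82 m, so the parallel axis theorem gives I = 0.083635 + (2.18)(0.82)² = 1.5495 kg m^2.
Solid sphere: I_cm = (2/5)MR² = (2/5)(5.27)(0.337)² = 0.2394 kg m^2; axis through the centre, so I = 0.2394 kg m^2.
Total I = 1.3565 + 1.5495 + 0.2394 = 3.1454 kg m^2.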